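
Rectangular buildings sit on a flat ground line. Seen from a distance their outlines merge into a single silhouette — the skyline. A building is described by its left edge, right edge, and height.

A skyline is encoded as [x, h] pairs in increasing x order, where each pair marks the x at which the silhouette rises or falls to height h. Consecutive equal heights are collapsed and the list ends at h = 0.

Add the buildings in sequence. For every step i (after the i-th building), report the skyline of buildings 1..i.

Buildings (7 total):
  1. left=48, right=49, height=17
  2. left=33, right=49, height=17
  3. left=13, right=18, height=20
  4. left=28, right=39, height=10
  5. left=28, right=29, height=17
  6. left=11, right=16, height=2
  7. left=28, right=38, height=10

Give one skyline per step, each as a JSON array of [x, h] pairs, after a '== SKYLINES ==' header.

== SKYLINES ==
[[48,17],[49,0]]
[[33,17],[49,0]]
[[13,20],[18,0],[33,17],[49,0]]
[[13,20],[18,0],[28,10],[33,17],[49,0]]
[[13,20],[18,0],[28,17],[29,10],[33,17],[49,0]]
[[11,2],[13,20],[18,0],[28,17],[29,10],[33,17],[49,0]]
[[11,2],[13,20],[18,0],[28,17],[29,10],[33,17],[49,0]]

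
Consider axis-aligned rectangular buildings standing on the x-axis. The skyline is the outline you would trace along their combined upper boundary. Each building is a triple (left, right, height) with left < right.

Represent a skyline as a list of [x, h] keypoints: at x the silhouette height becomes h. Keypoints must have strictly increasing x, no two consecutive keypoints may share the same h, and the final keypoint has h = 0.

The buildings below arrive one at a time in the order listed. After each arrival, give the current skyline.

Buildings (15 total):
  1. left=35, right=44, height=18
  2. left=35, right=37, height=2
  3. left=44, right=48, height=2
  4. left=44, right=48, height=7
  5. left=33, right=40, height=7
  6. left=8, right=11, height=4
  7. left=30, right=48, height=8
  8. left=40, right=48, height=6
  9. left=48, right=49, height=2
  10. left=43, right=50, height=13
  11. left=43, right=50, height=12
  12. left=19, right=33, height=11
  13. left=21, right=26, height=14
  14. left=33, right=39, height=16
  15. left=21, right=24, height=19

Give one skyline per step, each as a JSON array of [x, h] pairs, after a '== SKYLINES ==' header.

== SKYLINES ==
[[35,18],[44,0]]
[[35,18],[44,0]]
[[35,18],[44,2],[48,0]]
[[35,18],[44,7],[48,0]]
[[33,7],[35,18],[44,7],[48,0]]
[[8,4],[11,0],[33,7],[35,18],[44,7],[48,0]]
[[8,4],[11,0],[30,8],[35,18],[44,8],[48,0]]
[[8,4],[11,0],[30,8],[35,18],[44,8],[48,0]]
[[8,4],[11,0],[30,8],[35,18],[44,8],[48,2],[49,0]]
[[8,4],[11,0],[30,8],[35,18],[44,13],[50,0]]
[[8,4],[11,0],[30,8],[35,18],[44,13],[50,0]]
[[8,4],[11,0],[19,11],[33,8],[35,18],[44,13],[50,0]]
[[8,4],[11,0],[19,11],[21,14],[26,11],[33,8],[35,18],[44,13],[50,0]]
[[8,4],[11,0],[19,11],[21,14],[26,11],[33,16],[35,18],[44,13],[50,0]]
[[8,4],[11,0],[19,11],[21,19],[24,14],[26,11],[33,16],[35,18],[44,13],[50,0]]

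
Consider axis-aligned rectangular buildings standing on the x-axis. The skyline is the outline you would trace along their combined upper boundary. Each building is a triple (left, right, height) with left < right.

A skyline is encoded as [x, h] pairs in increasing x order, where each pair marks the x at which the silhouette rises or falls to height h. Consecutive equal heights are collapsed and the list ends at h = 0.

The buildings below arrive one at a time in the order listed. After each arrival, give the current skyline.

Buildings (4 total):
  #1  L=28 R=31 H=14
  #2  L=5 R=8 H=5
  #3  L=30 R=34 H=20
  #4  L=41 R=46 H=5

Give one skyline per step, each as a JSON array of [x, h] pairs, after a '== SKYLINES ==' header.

== SKYLINES ==
[[28,14],[31,0]]
[[5,5],[8,0],[28,14],[31,0]]
[[5,5],[8,0],[28,14],[30,20],[34,0]]
[[5,5],[8,0],[28,14],[30,20],[34,0],[41,5],[46,0]]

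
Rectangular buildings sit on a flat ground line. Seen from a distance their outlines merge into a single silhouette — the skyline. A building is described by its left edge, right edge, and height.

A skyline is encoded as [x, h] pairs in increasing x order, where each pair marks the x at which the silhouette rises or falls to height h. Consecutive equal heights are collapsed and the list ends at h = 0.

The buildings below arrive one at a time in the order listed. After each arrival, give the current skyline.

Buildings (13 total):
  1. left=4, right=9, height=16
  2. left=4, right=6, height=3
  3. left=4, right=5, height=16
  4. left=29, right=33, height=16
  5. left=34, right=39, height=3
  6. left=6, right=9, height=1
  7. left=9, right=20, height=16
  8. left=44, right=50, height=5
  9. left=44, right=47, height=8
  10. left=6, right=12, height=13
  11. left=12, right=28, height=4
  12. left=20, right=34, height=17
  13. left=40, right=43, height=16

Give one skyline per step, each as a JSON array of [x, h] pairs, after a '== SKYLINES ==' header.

== SKYLINES ==
[[4,16],[9,0]]
[[4,16],[9,0]]
[[4,16],[9,0]]
[[4,16],[9,0],[29,16],[33,0]]
[[4,16],[9,0],[29,16],[33,0],[34,3],[39,0]]
[[4,16],[9,0],[29,16],[33,0],[34,3],[39,0]]
[[4,16],[20,0],[29,16],[33,0],[34,3],[39,0]]
[[4,16],[20,0],[29,16],[33,0],[34,3],[39,0],[44,5],[50,0]]
[[4,16],[20,0],[29,16],[33,0],[34,3],[39,0],[44,8],[47,5],[50,0]]
[[4,16],[20,0],[29,16],[33,0],[34,3],[39,0],[44,8],[47,5],[50,0]]
[[4,16],[20,4],[28,0],[29,16],[33,0],[34,3],[39,0],[44,8],[47,5],[50,0]]
[[4,16],[20,17],[34,3],[39,0],[44,8],[47,5],[50,0]]
[[4,16],[20,17],[34,3],[39,0],[40,16],[43,0],[44,8],[47,5],[50,0]]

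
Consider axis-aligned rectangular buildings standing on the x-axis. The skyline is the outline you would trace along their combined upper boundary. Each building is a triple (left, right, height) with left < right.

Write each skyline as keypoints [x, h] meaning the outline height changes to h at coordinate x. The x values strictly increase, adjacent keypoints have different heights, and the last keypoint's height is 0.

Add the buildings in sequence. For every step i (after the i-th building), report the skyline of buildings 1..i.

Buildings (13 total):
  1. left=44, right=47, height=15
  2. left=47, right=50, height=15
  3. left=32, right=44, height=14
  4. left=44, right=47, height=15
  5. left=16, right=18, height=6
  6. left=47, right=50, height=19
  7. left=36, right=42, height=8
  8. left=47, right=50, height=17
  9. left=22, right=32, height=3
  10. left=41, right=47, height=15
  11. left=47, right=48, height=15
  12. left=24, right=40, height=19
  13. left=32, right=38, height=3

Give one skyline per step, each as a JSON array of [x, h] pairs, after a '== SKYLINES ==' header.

== SKYLINES ==
[[44,15],[47,0]]
[[44,15],[50,0]]
[[32,14],[44,15],[50,0]]
[[32,14],[44,15],[50,0]]
[[16,6],[18,0],[32,14],[44,15],[50,0]]
[[16,6],[18,0],[32,14],[44,15],[47,19],[50,0]]
[[16,6],[18,0],[32,14],[44,15],[47,19],[50,0]]
[[16,6],[18,0],[32,14],[44,15],[47,19],[50,0]]
[[16,6],[18,0],[22,3],[32,14],[44,15],[47,19],[50,0]]
[[16,6],[18,0],[22,3],[32,14],[41,15],[47,19],[50,0]]
[[16,6],[18,0],[22,3],[32,14],[41,15],[47,19],[50,0]]
[[16,6],[18,0],[22,3],[24,19],[40,14],[41,15],[47,19],[50,0]]
[[16,6],[18,0],[22,3],[24,19],[40,14],[41,15],[47,19],[50,0]]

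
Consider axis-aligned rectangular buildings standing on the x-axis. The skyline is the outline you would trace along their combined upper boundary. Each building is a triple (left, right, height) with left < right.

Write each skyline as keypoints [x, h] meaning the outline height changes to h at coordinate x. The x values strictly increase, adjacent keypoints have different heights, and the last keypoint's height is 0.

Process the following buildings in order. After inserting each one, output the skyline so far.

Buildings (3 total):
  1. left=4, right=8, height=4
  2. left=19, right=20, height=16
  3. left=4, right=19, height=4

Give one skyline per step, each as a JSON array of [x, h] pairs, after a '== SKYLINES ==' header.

== SKYLINES ==
[[4,4],[8,0]]
[[4,4],[8,0],[19,16],[20,0]]
[[4,4],[19,16],[20,0]]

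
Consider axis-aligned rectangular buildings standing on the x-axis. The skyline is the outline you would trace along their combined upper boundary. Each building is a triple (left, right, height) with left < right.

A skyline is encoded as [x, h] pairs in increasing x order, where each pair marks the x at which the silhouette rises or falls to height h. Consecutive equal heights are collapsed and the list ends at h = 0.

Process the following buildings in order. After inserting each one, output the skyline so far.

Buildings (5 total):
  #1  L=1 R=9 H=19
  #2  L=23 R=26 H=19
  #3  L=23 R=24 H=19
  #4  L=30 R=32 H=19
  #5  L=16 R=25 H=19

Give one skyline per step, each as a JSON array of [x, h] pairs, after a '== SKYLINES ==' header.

== SKYLINES ==
[[1,19],[9,0]]
[[1,19],[9,0],[23,19],[26,0]]
[[1,19],[9,0],[23,19],[26,0]]
[[1,19],[9,0],[23,19],[26,0],[30,19],[32,0]]
[[1,19],[9,0],[16,19],[26,0],[30,19],[32,0]]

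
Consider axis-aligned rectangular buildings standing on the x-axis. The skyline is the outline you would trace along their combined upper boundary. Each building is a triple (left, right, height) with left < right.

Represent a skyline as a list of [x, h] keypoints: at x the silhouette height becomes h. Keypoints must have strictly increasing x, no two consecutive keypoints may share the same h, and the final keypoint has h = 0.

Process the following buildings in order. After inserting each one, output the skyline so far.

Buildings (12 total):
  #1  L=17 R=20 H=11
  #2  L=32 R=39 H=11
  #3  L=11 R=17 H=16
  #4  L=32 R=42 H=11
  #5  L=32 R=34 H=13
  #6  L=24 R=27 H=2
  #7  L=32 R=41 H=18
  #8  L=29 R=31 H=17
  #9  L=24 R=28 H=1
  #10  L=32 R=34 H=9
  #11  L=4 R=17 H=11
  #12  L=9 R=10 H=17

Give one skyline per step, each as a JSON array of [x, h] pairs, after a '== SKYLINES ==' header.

== SKYLINES ==
[[17,11],[20,0]]
[[17,11],[20,0],[32,11],[39,0]]
[[11,16],[17,11],[20,0],[32,11],[39,0]]
[[11,16],[17,11],[20,0],[32,11],[42,0]]
[[11,16],[17,11],[20,0],[32,13],[34,11],[42,0]]
[[11,16],[17,11],[20,0],[24,2],[27,0],[32,13],[34,11],[42,0]]
[[11,16],[17,11],[20,0],[24,2],[27,0],[32,18],[41,11],[42,0]]
[[11,16],[17,11],[20,0],[24,2],[27,0],[29,17],[31,0],[32,18],[41,11],[42,0]]
[[11,16],[17,11],[20,0],[24,2],[27,1],[28,0],[29,17],[31,0],[32,18],[41,11],[42,0]]
[[11,16],[17,11],[20,0],[24,2],[27,1],[28,0],[29,17],[31,0],[32,18],[41,11],[42,0]]
[[4,11],[11,16],[17,11],[20,0],[24,2],[27,1],[28,0],[29,17],[31,0],[32,18],[41,11],[42,0]]
[[4,11],[9,17],[10,11],[11,16],[17,11],[20,0],[24,2],[27,1],[28,0],[29,17],[31,0],[32,18],[41,11],[42,0]]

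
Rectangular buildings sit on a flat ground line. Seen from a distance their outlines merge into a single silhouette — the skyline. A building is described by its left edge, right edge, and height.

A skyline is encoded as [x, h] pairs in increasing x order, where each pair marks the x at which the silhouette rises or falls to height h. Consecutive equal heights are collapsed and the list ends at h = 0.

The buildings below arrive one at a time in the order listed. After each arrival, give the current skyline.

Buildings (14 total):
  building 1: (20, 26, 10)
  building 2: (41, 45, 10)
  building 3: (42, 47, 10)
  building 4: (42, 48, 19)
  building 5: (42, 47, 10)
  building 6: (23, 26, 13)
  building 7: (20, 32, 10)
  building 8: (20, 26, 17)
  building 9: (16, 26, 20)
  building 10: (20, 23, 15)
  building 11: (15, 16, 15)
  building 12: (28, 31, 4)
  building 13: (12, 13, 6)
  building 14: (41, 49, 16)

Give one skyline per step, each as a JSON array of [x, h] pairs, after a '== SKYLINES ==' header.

== SKYLINES ==
[[20,10],[26,0]]
[[20,10],[26,0],[41,10],[45,0]]
[[20,10],[26,0],[41,10],[47,0]]
[[20,10],[26,0],[41,10],[42,19],[48,0]]
[[20,10],[26,0],[41,10],[42,19],[48,0]]
[[20,10],[23,13],[26,0],[41,10],[42,19],[48,0]]
[[20,10],[23,13],[26,10],[32,0],[41,10],[42,19],[48,0]]
[[20,17],[26,10],[32,0],[41,10],[42,19],[48,0]]
[[16,20],[26,10],[32,0],[41,10],[42,19],[48,0]]
[[16,20],[26,10],[32,0],[41,10],[42,19],[48,0]]
[[15,15],[16,20],[26,10],[32,0],[41,10],[42,19],[48,0]]
[[15,15],[16,20],[26,10],[32,0],[41,10],[42,19],[48,0]]
[[12,6],[13,0],[15,15],[16,20],[26,10],[32,0],[41,10],[42,19],[48,0]]
[[12,6],[13,0],[15,15],[16,20],[26,10],[32,0],[41,16],[42,19],[48,16],[49,0]]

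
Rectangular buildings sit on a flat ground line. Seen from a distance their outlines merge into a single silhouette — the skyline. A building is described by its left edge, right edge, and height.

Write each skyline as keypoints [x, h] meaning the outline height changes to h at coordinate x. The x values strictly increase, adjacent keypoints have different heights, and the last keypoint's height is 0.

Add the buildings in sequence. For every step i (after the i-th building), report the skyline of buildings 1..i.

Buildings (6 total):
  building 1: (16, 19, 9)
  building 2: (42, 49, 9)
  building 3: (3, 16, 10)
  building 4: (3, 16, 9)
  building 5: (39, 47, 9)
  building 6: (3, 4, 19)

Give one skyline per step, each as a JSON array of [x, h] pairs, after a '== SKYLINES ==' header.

== SKYLINES ==
[[16,9],[19,0]]
[[16,9],[19,0],[42,9],[49,0]]
[[3,10],[16,9],[19,0],[42,9],[49,0]]
[[3,10],[16,9],[19,0],[42,9],[49,0]]
[[3,10],[16,9],[19,0],[39,9],[49,0]]
[[3,19],[4,10],[16,9],[19,0],[39,9],[49,0]]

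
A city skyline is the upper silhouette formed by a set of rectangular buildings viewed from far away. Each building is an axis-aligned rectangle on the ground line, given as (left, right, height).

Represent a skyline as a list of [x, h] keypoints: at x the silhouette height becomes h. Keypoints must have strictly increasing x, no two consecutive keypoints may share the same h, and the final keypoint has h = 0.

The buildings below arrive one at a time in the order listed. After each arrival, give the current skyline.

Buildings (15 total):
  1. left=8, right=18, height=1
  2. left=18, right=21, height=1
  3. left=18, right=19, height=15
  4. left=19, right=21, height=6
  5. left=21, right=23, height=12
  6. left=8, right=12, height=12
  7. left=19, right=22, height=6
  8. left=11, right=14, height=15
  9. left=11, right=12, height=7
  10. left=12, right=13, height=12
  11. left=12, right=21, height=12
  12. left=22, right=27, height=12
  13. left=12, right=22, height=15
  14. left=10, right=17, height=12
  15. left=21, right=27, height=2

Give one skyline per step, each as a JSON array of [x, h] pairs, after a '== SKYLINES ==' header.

== SKYLINES ==
[[8,1],[18,0]]
[[8,1],[21,0]]
[[8,1],[18,15],[19,1],[21,0]]
[[8,1],[18,15],[19,6],[21,0]]
[[8,1],[18,15],[19,6],[21,12],[23,0]]
[[8,12],[12,1],[18,15],[19,6],[21,12],[23,0]]
[[8,12],[12,1],[18,15],[19,6],[21,12],[23,0]]
[[8,12],[11,15],[14,1],[18,15],[19,6],[21,12],[23,0]]
[[8,12],[11,15],[14,1],[18,15],[19,6],[21,12],[23,0]]
[[8,12],[11,15],[14,1],[18,15],[19,6],[21,12],[23,0]]
[[8,12],[11,15],[14,12],[18,15],[19,12],[23,0]]
[[8,12],[11,15],[14,12],[18,15],[19,12],[27,0]]
[[8,12],[11,15],[22,12],[27,0]]
[[8,12],[11,15],[22,12],[27,0]]
[[8,12],[11,15],[22,12],[27,0]]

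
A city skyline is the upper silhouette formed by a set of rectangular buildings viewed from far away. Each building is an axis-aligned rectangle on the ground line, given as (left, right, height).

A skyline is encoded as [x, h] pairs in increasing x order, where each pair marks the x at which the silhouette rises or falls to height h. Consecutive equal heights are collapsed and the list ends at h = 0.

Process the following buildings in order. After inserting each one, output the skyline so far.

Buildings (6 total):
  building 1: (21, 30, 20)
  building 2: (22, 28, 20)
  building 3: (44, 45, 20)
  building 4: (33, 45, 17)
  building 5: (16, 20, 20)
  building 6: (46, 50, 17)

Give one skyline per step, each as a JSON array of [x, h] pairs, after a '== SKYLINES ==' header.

== SKYLINES ==
[[21,20],[30,0]]
[[21,20],[30,0]]
[[21,20],[30,0],[44,20],[45,0]]
[[21,20],[30,0],[33,17],[44,20],[45,0]]
[[16,20],[20,0],[21,20],[30,0],[33,17],[44,20],[45,0]]
[[16,20],[20,0],[21,20],[30,0],[33,17],[44,20],[45,0],[46,17],[50,0]]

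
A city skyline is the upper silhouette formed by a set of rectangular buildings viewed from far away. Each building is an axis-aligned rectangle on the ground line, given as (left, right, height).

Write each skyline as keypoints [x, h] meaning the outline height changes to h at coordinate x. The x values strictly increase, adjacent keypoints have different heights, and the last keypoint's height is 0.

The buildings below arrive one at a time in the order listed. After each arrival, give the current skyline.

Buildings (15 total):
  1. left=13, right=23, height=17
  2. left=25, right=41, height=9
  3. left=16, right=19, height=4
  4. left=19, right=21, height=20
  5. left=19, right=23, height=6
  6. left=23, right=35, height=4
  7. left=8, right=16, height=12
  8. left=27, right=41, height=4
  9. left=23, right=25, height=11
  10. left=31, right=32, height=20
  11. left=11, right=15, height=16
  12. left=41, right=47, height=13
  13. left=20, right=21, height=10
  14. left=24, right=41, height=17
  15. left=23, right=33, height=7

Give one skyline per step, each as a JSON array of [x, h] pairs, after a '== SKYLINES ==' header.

== SKYLINES ==
[[13,17],[23,0]]
[[13,17],[23,0],[25,9],[41,0]]
[[13,17],[23,0],[25,9],[41,0]]
[[13,17],[19,20],[21,17],[23,0],[25,9],[41,0]]
[[13,17],[19,20],[21,17],[23,0],[25,9],[41,0]]
[[13,17],[19,20],[21,17],[23,4],[25,9],[41,0]]
[[8,12],[13,17],[19,20],[21,17],[23,4],[25,9],[41,0]]
[[8,12],[13,17],[19,20],[21,17],[23,4],[25,9],[41,0]]
[[8,12],[13,17],[19,20],[21,17],[23,11],[25,9],[41,0]]
[[8,12],[13,17],[19,20],[21,17],[23,11],[25,9],[31,20],[32,9],[41,0]]
[[8,12],[11,16],[13,17],[19,20],[21,17],[23,11],[25,9],[31,20],[32,9],[41,0]]
[[8,12],[11,16],[13,17],[19,20],[21,17],[23,11],[25,9],[31,20],[32,9],[41,13],[47,0]]
[[8,12],[11,16],[13,17],[19,20],[21,17],[23,11],[25,9],[31,20],[32,9],[41,13],[47,0]]
[[8,12],[11,16],[13,17],[19,20],[21,17],[23,11],[24,17],[31,20],[32,17],[41,13],[47,0]]
[[8,12],[11,16],[13,17],[19,20],[21,17],[23,11],[24,17],[31,20],[32,17],[41,13],[47,0]]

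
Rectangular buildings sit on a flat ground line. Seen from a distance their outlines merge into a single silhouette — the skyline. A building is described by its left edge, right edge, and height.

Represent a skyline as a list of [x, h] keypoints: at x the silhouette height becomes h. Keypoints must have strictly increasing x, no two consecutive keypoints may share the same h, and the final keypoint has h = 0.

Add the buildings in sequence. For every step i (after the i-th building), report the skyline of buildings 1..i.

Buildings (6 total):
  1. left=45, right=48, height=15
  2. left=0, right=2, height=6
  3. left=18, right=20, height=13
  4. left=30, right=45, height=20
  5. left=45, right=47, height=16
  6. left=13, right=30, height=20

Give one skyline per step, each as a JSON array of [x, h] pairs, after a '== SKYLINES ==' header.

== SKYLINES ==
[[45,15],[48,0]]
[[0,6],[2,0],[45,15],[48,0]]
[[0,6],[2,0],[18,13],[20,0],[45,15],[48,0]]
[[0,6],[2,0],[18,13],[20,0],[30,20],[45,15],[48,0]]
[[0,6],[2,0],[18,13],[20,0],[30,20],[45,16],[47,15],[48,0]]
[[0,6],[2,0],[13,20],[45,16],[47,15],[48,0]]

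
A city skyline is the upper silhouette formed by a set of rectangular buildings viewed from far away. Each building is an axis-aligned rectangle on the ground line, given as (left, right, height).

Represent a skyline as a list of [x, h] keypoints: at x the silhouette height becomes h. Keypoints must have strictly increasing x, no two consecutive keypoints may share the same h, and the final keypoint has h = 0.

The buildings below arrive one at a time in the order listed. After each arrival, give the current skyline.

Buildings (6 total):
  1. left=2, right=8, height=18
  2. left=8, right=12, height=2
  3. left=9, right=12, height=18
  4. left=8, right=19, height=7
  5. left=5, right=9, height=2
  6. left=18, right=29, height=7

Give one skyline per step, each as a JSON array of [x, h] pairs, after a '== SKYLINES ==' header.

== SKYLINES ==
[[2,18],[8,0]]
[[2,18],[8,2],[12,0]]
[[2,18],[8,2],[9,18],[12,0]]
[[2,18],[8,7],[9,18],[12,7],[19,0]]
[[2,18],[8,7],[9,18],[12,7],[19,0]]
[[2,18],[8,7],[9,18],[12,7],[29,0]]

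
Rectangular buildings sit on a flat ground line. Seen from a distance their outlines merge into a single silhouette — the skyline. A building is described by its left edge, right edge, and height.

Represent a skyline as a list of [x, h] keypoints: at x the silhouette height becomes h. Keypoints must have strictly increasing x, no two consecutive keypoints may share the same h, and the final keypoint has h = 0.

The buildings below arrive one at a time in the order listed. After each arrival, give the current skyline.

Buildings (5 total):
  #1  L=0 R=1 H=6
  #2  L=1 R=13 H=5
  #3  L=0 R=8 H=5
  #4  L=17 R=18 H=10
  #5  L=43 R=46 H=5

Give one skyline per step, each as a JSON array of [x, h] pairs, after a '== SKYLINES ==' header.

== SKYLINES ==
[[0,6],[1,0]]
[[0,6],[1,5],[13,0]]
[[0,6],[1,5],[13,0]]
[[0,6],[1,5],[13,0],[17,10],[18,0]]
[[0,6],[1,5],[13,0],[17,10],[18,0],[43,5],[46,0]]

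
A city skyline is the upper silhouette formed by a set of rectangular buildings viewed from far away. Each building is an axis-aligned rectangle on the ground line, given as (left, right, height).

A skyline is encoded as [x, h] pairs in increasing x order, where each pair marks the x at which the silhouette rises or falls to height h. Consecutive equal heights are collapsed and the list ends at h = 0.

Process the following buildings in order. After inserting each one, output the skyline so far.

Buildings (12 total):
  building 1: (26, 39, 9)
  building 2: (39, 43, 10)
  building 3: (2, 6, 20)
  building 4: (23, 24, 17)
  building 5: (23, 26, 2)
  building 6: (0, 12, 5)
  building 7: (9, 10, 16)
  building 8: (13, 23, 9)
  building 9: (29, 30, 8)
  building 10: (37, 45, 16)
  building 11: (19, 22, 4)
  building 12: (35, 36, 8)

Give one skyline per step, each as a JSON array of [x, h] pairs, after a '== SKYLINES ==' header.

== SKYLINES ==
[[26,9],[39,0]]
[[26,9],[39,10],[43,0]]
[[2,20],[6,0],[26,9],[39,10],[43,0]]
[[2,20],[6,0],[23,17],[24,0],[26,9],[39,10],[43,0]]
[[2,20],[6,0],[23,17],[24,2],[26,9],[39,10],[43,0]]
[[0,5],[2,20],[6,5],[12,0],[23,17],[24,2],[26,9],[39,10],[43,0]]
[[0,5],[2,20],[6,5],[9,16],[10,5],[12,0],[23,17],[24,2],[26,9],[39,10],[43,0]]
[[0,5],[2,20],[6,5],[9,16],[10,5],[12,0],[13,9],[23,17],[24,2],[26,9],[39,10],[43,0]]
[[0,5],[2,20],[6,5],[9,16],[10,5],[12,0],[13,9],[23,17],[24,2],[26,9],[39,10],[43,0]]
[[0,5],[2,20],[6,5],[9,16],[10,5],[12,0],[13,9],[23,17],[24,2],[26,9],[37,16],[45,0]]
[[0,5],[2,20],[6,5],[9,16],[10,5],[12,0],[13,9],[23,17],[24,2],[26,9],[37,16],[45,0]]
[[0,5],[2,20],[6,5],[9,16],[10,5],[12,0],[13,9],[23,17],[24,2],[26,9],[37,16],[45,0]]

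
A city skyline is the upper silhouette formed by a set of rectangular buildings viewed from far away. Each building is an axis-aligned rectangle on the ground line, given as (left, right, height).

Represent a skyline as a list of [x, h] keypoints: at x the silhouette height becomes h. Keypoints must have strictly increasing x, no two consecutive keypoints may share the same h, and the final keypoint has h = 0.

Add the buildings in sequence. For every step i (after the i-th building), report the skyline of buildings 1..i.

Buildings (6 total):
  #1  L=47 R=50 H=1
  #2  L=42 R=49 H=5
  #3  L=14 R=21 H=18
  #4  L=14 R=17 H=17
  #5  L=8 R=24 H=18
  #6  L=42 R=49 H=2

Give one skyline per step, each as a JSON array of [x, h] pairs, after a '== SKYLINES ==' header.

== SKYLINES ==
[[47,1],[50,0]]
[[42,5],[49,1],[50,0]]
[[14,18],[21,0],[42,5],[49,1],[50,0]]
[[14,18],[21,0],[42,5],[49,1],[50,0]]
[[8,18],[24,0],[42,5],[49,1],[50,0]]
[[8,18],[24,0],[42,5],[49,1],[50,0]]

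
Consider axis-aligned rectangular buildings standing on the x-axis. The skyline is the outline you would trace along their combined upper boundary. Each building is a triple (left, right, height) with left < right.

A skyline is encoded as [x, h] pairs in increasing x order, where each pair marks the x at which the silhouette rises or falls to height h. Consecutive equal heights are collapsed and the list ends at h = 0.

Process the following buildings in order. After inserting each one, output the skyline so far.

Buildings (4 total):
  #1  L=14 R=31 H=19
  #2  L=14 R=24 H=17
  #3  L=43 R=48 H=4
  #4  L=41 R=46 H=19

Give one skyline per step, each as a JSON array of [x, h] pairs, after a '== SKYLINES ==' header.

== SKYLINES ==
[[14,19],[31,0]]
[[14,19],[31,0]]
[[14,19],[31,0],[43,4],[48,0]]
[[14,19],[31,0],[41,19],[46,4],[48,0]]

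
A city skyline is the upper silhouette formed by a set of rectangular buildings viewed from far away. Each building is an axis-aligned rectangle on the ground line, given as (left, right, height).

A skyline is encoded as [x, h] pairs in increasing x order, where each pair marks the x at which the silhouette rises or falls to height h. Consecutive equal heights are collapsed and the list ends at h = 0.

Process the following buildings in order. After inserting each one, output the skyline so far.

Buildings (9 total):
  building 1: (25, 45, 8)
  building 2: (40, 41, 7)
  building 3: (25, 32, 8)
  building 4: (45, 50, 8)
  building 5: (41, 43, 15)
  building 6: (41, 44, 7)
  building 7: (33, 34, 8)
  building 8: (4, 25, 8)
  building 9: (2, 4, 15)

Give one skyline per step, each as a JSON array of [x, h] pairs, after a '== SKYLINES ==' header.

== SKYLINES ==
[[25,8],[45,0]]
[[25,8],[45,0]]
[[25,8],[45,0]]
[[25,8],[50,0]]
[[25,8],[41,15],[43,8],[50,0]]
[[25,8],[41,15],[43,8],[50,0]]
[[25,8],[41,15],[43,8],[50,0]]
[[4,8],[41,15],[43,8],[50,0]]
[[2,15],[4,8],[41,15],[43,8],[50,0]]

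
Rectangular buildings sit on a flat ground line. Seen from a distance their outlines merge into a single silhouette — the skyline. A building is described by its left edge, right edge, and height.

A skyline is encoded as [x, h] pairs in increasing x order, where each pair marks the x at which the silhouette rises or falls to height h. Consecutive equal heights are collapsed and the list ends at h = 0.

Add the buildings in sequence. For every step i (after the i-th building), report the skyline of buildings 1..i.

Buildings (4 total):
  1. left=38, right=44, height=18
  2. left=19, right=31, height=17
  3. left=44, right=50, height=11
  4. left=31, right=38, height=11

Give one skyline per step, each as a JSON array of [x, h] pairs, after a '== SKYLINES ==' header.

== SKYLINES ==
[[38,18],[44,0]]
[[19,17],[31,0],[38,18],[44,0]]
[[19,17],[31,0],[38,18],[44,11],[50,0]]
[[19,17],[31,11],[38,18],[44,11],[50,0]]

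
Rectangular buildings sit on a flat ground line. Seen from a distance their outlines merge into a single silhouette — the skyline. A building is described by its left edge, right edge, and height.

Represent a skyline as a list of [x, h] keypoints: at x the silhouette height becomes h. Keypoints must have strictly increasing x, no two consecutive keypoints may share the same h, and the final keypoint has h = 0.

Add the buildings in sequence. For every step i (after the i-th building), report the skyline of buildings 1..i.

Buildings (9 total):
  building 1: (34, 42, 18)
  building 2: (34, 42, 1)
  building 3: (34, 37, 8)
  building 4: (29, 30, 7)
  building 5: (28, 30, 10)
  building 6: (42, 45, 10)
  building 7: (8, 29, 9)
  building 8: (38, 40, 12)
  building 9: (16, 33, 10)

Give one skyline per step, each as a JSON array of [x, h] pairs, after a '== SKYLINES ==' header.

== SKYLINES ==
[[34,18],[42,0]]
[[34,18],[42,0]]
[[34,18],[42,0]]
[[29,7],[30,0],[34,18],[42,0]]
[[28,10],[30,0],[34,18],[42,0]]
[[28,10],[30,0],[34,18],[42,10],[45,0]]
[[8,9],[28,10],[30,0],[34,18],[42,10],[45,0]]
[[8,9],[28,10],[30,0],[34,18],[42,10],[45,0]]
[[8,9],[16,10],[33,0],[34,18],[42,10],[45,0]]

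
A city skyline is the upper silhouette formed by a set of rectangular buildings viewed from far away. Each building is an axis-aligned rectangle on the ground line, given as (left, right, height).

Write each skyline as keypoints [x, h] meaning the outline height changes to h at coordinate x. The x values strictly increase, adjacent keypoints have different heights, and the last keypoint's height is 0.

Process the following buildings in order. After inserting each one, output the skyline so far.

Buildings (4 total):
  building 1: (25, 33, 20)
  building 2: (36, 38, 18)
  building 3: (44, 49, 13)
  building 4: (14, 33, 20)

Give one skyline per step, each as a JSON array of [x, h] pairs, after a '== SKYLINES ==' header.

== SKYLINES ==
[[25,20],[33,0]]
[[25,20],[33,0],[36,18],[38,0]]
[[25,20],[33,0],[36,18],[38,0],[44,13],[49,0]]
[[14,20],[33,0],[36,18],[38,0],[44,13],[49,0]]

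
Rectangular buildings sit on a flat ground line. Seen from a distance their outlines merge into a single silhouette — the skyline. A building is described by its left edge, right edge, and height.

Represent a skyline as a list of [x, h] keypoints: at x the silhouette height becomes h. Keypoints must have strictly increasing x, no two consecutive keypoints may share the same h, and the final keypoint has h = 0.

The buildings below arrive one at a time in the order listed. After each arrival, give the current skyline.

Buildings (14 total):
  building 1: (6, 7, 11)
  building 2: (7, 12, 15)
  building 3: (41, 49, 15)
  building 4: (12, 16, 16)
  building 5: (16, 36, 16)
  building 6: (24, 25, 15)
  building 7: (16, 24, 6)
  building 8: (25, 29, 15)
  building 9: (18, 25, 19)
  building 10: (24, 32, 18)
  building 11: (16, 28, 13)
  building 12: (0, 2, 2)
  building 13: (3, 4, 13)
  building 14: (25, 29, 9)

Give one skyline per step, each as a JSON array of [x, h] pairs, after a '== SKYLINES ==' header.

== SKYLINES ==
[[6,11],[7,0]]
[[6,11],[7,15],[12,0]]
[[6,11],[7,15],[12,0],[41,15],[49,0]]
[[6,11],[7,15],[12,16],[16,0],[41,15],[49,0]]
[[6,11],[7,15],[12,16],[36,0],[41,15],[49,0]]
[[6,11],[7,15],[12,16],[36,0],[41,15],[49,0]]
[[6,11],[7,15],[12,16],[36,0],[41,15],[49,0]]
[[6,11],[7,15],[12,16],[36,0],[41,15],[49,0]]
[[6,11],[7,15],[12,16],[18,19],[25,16],[36,0],[41,15],[49,0]]
[[6,11],[7,15],[12,16],[18,19],[25,18],[32,16],[36,0],[41,15],[49,0]]
[[6,11],[7,15],[12,16],[18,19],[25,18],[32,16],[36,0],[41,15],[49,0]]
[[0,2],[2,0],[6,11],[7,15],[12,16],[18,19],[25,18],[32,16],[36,0],[41,15],[49,0]]
[[0,2],[2,0],[3,13],[4,0],[6,11],[7,15],[12,16],[18,19],[25,18],[32,16],[36,0],[41,15],[49,0]]
[[0,2],[2,0],[3,13],[4,0],[6,11],[7,15],[12,16],[18,19],[25,18],[32,16],[36,0],[41,15],[49,0]]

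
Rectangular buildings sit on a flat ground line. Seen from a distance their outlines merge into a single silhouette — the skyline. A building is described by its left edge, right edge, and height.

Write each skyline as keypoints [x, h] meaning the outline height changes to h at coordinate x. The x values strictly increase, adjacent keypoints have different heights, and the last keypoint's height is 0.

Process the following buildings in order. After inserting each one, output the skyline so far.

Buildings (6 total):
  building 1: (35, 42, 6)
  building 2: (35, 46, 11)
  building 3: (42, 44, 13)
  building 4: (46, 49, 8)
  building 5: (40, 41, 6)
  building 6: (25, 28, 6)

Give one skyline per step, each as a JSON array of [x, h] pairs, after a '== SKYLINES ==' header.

== SKYLINES ==
[[35,6],[42,0]]
[[35,11],[46,0]]
[[35,11],[42,13],[44,11],[46,0]]
[[35,11],[42,13],[44,11],[46,8],[49,0]]
[[35,11],[42,13],[44,11],[46,8],[49,0]]
[[25,6],[28,0],[35,11],[42,13],[44,11],[46,8],[49,0]]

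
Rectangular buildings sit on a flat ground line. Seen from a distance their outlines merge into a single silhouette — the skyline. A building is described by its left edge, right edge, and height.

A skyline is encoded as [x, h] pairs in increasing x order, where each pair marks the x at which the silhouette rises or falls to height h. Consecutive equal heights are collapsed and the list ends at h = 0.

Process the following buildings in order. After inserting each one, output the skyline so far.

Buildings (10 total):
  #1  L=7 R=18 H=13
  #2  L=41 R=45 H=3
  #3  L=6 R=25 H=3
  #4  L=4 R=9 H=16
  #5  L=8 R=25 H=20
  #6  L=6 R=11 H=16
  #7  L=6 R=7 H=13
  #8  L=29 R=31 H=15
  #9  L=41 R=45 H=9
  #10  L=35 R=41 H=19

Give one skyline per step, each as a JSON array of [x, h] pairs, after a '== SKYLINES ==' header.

== SKYLINES ==
[[7,13],[18,0]]
[[7,13],[18,0],[41,3],[45,0]]
[[6,3],[7,13],[18,3],[25,0],[41,3],[45,0]]
[[4,16],[9,13],[18,3],[25,0],[41,3],[45,0]]
[[4,16],[8,20],[25,0],[41,3],[45,0]]
[[4,16],[8,20],[25,0],[41,3],[45,0]]
[[4,16],[8,20],[25,0],[41,3],[45,0]]
[[4,16],[8,20],[25,0],[29,15],[31,0],[41,3],[45,0]]
[[4,16],[8,20],[25,0],[29,15],[31,0],[41,9],[45,0]]
[[4,16],[8,20],[25,0],[29,15],[31,0],[35,19],[41,9],[45,0]]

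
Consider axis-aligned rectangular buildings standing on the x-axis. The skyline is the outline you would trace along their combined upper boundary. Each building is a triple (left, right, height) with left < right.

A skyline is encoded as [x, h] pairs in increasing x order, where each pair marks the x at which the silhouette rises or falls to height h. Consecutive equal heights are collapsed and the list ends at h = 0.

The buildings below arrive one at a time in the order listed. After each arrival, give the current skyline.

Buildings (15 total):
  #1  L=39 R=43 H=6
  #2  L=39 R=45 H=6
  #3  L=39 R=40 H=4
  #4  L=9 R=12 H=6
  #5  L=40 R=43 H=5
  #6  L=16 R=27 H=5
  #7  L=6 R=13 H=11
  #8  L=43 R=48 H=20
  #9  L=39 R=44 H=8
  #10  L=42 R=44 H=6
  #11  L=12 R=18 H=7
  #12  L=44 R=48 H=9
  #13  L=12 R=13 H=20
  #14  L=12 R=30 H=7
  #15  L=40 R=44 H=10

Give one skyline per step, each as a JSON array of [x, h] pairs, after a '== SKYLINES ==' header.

== SKYLINES ==
[[39,6],[43,0]]
[[39,6],[45,0]]
[[39,6],[45,0]]
[[9,6],[12,0],[39,6],[45,0]]
[[9,6],[12,0],[39,6],[45,0]]
[[9,6],[12,0],[16,5],[27,0],[39,6],[45,0]]
[[6,11],[13,0],[16,5],[27,0],[39,6],[45,0]]
[[6,11],[13,0],[16,5],[27,0],[39,6],[43,20],[48,0]]
[[6,11],[13,0],[16,5],[27,0],[39,8],[43,20],[48,0]]
[[6,11],[13,0],[16,5],[27,0],[39,8],[43,20],[48,0]]
[[6,11],[13,7],[18,5],[27,0],[39,8],[43,20],[48,0]]
[[6,11],[13,7],[18,5],[27,0],[39,8],[43,20],[48,0]]
[[6,11],[12,20],[13,7],[18,5],[27,0],[39,8],[43,20],[48,0]]
[[6,11],[12,20],[13,7],[30,0],[39,8],[43,20],[48,0]]
[[6,11],[12,20],[13,7],[30,0],[39,8],[40,10],[43,20],[48,0]]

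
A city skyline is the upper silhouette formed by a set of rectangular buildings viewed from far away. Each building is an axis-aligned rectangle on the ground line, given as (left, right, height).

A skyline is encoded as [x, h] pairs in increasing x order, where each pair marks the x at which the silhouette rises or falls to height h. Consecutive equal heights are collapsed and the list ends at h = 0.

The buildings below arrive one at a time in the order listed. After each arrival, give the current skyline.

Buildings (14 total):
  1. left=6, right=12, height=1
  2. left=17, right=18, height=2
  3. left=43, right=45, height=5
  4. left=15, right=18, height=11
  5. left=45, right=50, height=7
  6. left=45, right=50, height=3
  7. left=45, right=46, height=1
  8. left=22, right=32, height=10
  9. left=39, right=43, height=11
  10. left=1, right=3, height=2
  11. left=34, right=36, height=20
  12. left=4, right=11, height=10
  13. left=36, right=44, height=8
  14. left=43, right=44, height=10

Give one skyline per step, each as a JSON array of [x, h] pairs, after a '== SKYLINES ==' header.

== SKYLINES ==
[[6,1],[12,0]]
[[6,1],[12,0],[17,2],[18,0]]
[[6,1],[12,0],[17,2],[18,0],[43,5],[45,0]]
[[6,1],[12,0],[15,11],[18,0],[43,5],[45,0]]
[[6,1],[12,0],[15,11],[18,0],[43,5],[45,7],[50,0]]
[[6,1],[12,0],[15,11],[18,0],[43,5],[45,7],[50,0]]
[[6,1],[12,0],[15,11],[18,0],[43,5],[45,7],[50,0]]
[[6,1],[12,0],[15,11],[18,0],[22,10],[32,0],[43,5],[45,7],[50,0]]
[[6,1],[12,0],[15,11],[18,0],[22,10],[32,0],[39,11],[43,5],[45,7],[50,0]]
[[1,2],[3,0],[6,1],[12,0],[15,11],[18,0],[22,10],[32,0],[39,11],[43,5],[45,7],[50,0]]
[[1,2],[3,0],[6,1],[12,0],[15,11],[18,0],[22,10],[32,0],[34,20],[36,0],[39,11],[43,5],[45,7],[50,0]]
[[1,2],[3,0],[4,10],[11,1],[12,0],[15,11],[18,0],[22,10],[32,0],[34,20],[36,0],[39,11],[43,5],[45,7],[50,0]]
[[1,2],[3,0],[4,10],[11,1],[12,0],[15,11],[18,0],[22,10],[32,0],[34,20],[36,8],[39,11],[43,8],[44,5],[45,7],[50,0]]
[[1,2],[3,0],[4,10],[11,1],[12,0],[15,11],[18,0],[22,10],[32,0],[34,20],[36,8],[39,11],[43,10],[44,5],[45,7],[50,0]]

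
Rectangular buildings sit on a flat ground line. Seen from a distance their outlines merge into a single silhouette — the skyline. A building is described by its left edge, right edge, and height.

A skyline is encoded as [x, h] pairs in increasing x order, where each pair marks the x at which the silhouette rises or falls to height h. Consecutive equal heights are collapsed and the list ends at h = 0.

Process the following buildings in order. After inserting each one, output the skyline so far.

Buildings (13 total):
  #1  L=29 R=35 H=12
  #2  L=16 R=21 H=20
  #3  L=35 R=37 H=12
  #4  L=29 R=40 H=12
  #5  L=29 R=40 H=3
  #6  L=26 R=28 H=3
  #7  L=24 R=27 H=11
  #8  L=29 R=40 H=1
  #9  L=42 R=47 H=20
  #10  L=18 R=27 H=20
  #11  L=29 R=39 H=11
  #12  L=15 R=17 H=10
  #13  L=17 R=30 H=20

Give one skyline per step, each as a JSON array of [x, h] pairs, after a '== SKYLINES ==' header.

== SKYLINES ==
[[29,12],[35,0]]
[[16,20],[21,0],[29,12],[35,0]]
[[16,20],[21,0],[29,12],[37,0]]
[[16,20],[21,0],[29,12],[40,0]]
[[16,20],[21,0],[29,12],[40,0]]
[[16,20],[21,0],[26,3],[28,0],[29,12],[40,0]]
[[16,20],[21,0],[24,11],[27,3],[28,0],[29,12],[40,0]]
[[16,20],[21,0],[24,11],[27,3],[28,0],[29,12],[40,0]]
[[16,20],[21,0],[24,11],[27,3],[28,0],[29,12],[40,0],[42,20],[47,0]]
[[16,20],[27,3],[28,0],[29,12],[40,0],[42,20],[47,0]]
[[16,20],[27,3],[28,0],[29,12],[40,0],[42,20],[47,0]]
[[15,10],[16,20],[27,3],[28,0],[29,12],[40,0],[42,20],[47,0]]
[[15,10],[16,20],[30,12],[40,0],[42,20],[47,0]]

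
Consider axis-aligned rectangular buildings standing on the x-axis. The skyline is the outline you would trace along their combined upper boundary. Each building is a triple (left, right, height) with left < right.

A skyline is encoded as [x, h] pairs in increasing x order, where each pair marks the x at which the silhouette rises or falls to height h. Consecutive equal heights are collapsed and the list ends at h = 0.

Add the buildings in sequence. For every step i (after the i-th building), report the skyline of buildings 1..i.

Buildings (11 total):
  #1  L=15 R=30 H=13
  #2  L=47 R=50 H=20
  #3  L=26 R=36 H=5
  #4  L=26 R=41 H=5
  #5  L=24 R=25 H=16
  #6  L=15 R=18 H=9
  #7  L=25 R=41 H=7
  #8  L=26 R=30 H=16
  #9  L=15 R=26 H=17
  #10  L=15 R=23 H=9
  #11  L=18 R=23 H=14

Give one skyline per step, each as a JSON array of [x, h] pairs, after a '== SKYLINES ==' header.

== SKYLINES ==
[[15,13],[30,0]]
[[15,13],[30,0],[47,20],[50,0]]
[[15,13],[30,5],[36,0],[47,20],[50,0]]
[[15,13],[30,5],[41,0],[47,20],[50,0]]
[[15,13],[24,16],[25,13],[30,5],[41,0],[47,20],[50,0]]
[[15,13],[24,16],[25,13],[30,5],[41,0],[47,20],[50,0]]
[[15,13],[24,16],[25,13],[30,7],[41,0],[47,20],[50,0]]
[[15,13],[24,16],[25,13],[26,16],[30,7],[41,0],[47,20],[50,0]]
[[15,17],[26,16],[30,7],[41,0],[47,20],[50,0]]
[[15,17],[26,16],[30,7],[41,0],[47,20],[50,0]]
[[15,17],[26,16],[30,7],[41,0],[47,20],[50,0]]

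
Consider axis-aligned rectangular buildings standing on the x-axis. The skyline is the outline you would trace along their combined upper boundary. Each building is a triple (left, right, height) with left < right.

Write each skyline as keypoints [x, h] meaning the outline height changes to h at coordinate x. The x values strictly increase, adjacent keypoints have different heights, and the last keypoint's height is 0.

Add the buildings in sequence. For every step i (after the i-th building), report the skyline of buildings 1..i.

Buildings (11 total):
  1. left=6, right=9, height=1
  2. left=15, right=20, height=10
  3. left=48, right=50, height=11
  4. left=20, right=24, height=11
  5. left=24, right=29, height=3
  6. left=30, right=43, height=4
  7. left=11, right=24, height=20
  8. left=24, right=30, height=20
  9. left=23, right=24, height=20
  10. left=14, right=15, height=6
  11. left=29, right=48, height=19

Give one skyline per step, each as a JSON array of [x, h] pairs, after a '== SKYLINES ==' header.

== SKYLINES ==
[[6,1],[9,0]]
[[6,1],[9,0],[15,10],[20,0]]
[[6,1],[9,0],[15,10],[20,0],[48,11],[50,0]]
[[6,1],[9,0],[15,10],[20,11],[24,0],[48,11],[50,0]]
[[6,1],[9,0],[15,10],[20,11],[24,3],[29,0],[48,11],[50,0]]
[[6,1],[9,0],[15,10],[20,11],[24,3],[29,0],[30,4],[43,0],[48,11],[50,0]]
[[6,1],[9,0],[11,20],[24,3],[29,0],[30,4],[43,0],[48,11],[50,0]]
[[6,1],[9,0],[11,20],[30,4],[43,0],[48,11],[50,0]]
[[6,1],[9,0],[11,20],[30,4],[43,0],[48,11],[50,0]]
[[6,1],[9,0],[11,20],[30,4],[43,0],[48,11],[50,0]]
[[6,1],[9,0],[11,20],[30,19],[48,11],[50,0]]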